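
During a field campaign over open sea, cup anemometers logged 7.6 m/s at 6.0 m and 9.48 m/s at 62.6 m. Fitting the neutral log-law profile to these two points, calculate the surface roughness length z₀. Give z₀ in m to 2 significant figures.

z₀ ≈ 0.00046 m

Log law: V(z) ∝ ln(z/z₀). With r = V₁/V₂ = 7.6/9.48 = 0.80169,
r · ln(z₂/z₀) = ln(z₁/z₀) ⇒ ln z₀ = (ln z₁ − r·ln z₂)/(1 − r)
ln z₀ = (1.79176 − 0.80169×4.13677) / 0.19831 = -7.6881
z₀ = exp(-7.6881) = 0.0004583 m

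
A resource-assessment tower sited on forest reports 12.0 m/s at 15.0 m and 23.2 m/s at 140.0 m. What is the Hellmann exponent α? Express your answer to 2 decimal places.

α ≈ 0.30

Power law: V₂/V₁ = (z₂/z₁)^α ⇒ α = ln(V₂/V₁) / ln(z₂/z₁)
α = ln(23.2/12.0) / ln(140.0/15.0) = ln(1.9333) / ln(9.3333)
  = 0.65925 / 2.23359 = 0.29515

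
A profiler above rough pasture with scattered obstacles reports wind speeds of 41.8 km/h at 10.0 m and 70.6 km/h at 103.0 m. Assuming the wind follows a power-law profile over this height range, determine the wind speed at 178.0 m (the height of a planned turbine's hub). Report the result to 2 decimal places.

79.84 km/h

First find α: α = ln(V₂/V₁)/ln(z₂/z₁) = ln(70.6/41.8)/ln(103.0/10.0) = 0.52413/2.33214 = 0.2247
Extrapolate from 103.0 m to 178.0 m: V₃ = 70.6 × (178.0/103.0)^0.2247 = 70.6 × 1.1308 = 79.8362 km/h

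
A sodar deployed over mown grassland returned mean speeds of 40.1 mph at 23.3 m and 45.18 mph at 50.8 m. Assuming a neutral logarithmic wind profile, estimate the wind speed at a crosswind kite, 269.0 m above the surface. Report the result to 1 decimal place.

Log law: V ∝ ln(z/z₀). From the pair, with r = V₁/V₂ = 0.88756,
ln z₀ = (ln z₁ − r·ln z₂)/(1 − r) = (3.1485 − 0.88756×3.9279)/0.11244 = -3.0042 → z₀ = 0.04958 m
V₃ = V₁ · ln(z₃/z₀)/ln(z₁/z₀) = 40.1 × 8.5989/6.1527 = 56.0434 mph

56.0 mph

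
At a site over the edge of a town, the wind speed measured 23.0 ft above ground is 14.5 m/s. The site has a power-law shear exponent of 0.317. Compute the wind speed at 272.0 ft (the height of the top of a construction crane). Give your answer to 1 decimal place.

Power-law profile: V₂ = V₁ · (z₂/z₁)^α
V₂ = 14.5 × (272.0/23.0)^0.317 = 14.5 × (11.8261)^0.317
    = 14.5 × 2.1882 = 31.7292 m/s

31.7 m/s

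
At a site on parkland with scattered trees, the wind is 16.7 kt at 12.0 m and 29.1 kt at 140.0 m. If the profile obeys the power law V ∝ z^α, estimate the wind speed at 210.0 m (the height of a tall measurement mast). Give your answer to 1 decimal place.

31.9 kt

First find α: α = ln(V₂/V₁)/ln(z₂/z₁) = ln(29.1/16.7)/ln(140.0/12.0) = 0.55533/2.45674 = 0.2260
Extrapolate from 140.0 m to 210.0 m: V₃ = 29.1 × (210.0/140.0)^0.2260 = 29.1 × 1.0960 = 31.8931 kt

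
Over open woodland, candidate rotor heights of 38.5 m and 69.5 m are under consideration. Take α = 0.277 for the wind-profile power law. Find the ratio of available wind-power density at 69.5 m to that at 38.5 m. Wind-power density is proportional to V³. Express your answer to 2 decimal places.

1.63

Speed ratio: V_B/V_A = (z_B/z_A)^α = (69.5/38.5)^0.277 = (1.8052)^0.277 = 1.17776
Power-density ratio: P_B/P_A = (V_B/V_A)³ = (1.17776)³ = 1.63370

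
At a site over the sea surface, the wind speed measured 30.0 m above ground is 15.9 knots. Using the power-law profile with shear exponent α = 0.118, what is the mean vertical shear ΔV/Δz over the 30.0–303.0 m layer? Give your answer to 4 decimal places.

0.0183 knots/m

Power law: V₂ = V₁ · (z₂/z₁)^α = 15.9 × (10.1000)^0.118 = 20.8885 knots
ΔV/Δz = (20.8885 − 15.9)/(303.0 − 30.0) = 4.9885/273.0000 = 0.01827 knots/m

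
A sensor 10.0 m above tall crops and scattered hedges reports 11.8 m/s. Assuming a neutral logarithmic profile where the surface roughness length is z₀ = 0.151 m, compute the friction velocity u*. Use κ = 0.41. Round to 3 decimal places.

Log law: V(z) = (u*/κ) · ln(z/z₀) ⇒ u* = κ · V / ln(z/z₀)
u* = 0.41 × 11.8 / ln(10.0/0.151) = 0.41 × 11.8 / 4.1931
   = 4.8380 / 4.1931 = 1.1538 m/s

u* ≈ 1.154 m/s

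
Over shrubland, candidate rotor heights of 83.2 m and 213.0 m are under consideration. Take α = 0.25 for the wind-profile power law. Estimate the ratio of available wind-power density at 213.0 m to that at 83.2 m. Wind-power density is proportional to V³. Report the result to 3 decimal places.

Speed ratio: V_B/V_A = (z_B/z_A)^α = (213.0/83.2)^0.25 = (2.5601)^0.25 = 1.26492
Power-density ratio: P_B/P_A = (V_B/V_A)³ = (1.26492)³ = 2.02391

2.024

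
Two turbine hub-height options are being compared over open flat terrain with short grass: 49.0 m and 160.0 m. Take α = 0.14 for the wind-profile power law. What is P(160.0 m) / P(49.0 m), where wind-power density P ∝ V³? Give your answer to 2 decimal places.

1.64

Speed ratio: V_B/V_A = (z_B/z_A)^α = (160.0/49.0)^0.14 = (3.2653)^0.14 = 1.18018
Power-density ratio: P_B/P_A = (V_B/V_A)³ = (1.18018)³ = 1.64380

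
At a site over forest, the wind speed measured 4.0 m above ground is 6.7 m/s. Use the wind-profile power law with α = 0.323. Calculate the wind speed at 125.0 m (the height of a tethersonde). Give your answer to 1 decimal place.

20.4 m/s

Power-law profile: V₂ = V₁ · (z₂/z₁)^α
V₂ = 6.7 × (125.0/4.0)^0.323 = 6.7 × (31.2500)^0.323
    = 6.7 × 3.0397 = 20.3663 m/s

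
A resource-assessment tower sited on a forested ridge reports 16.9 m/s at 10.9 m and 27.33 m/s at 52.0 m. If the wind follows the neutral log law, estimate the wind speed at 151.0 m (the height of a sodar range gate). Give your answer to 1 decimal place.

Log law: V ∝ ln(z/z₀). From the pair, with r = V₁/V₂ = 0.61837,
ln z₀ = (ln z₁ − r·ln z₂)/(1 − r) = (2.3888 − 0.61837×3.9512)/0.38163 = -0.1430 → z₀ = 0.8668 m
V₃ = V₁ · ln(z₃/z₀)/ln(z₁/z₀) = 16.9 × 5.1602/2.5317 = 34.4461 m/s

34.4 m/s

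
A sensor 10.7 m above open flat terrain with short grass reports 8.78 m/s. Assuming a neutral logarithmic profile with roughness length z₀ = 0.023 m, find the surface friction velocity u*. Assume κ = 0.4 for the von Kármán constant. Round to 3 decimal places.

Log law: V(z) = (u*/κ) · ln(z/z₀) ⇒ u* = κ · V / ln(z/z₀)
u* = 0.4 × 8.78 / ln(10.7/0.023) = 0.4 × 8.78 / 6.1425
   = 3.5120 / 6.1425 = 0.5718 m/s

u* ≈ 0.572 m/s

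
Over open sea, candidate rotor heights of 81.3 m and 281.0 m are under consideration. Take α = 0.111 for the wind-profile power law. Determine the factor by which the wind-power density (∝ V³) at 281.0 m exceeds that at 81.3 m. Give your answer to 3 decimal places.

Speed ratio: V_B/V_A = (z_B/z_A)^α = (281.0/81.3)^0.111 = (3.4563)^0.111 = 1.14759
Power-density ratio: P_B/P_A = (V_B/V_A)³ = (1.14759)³ = 1.51133

1.511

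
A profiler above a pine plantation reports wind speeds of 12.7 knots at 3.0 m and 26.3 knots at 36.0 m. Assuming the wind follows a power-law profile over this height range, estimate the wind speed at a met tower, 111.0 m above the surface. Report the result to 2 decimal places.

First find α: α = ln(V₂/V₁)/ln(z₂/z₁) = ln(26.3/12.7)/ln(36.0/3.0) = 0.72797/2.48491 = 0.2930
Extrapolate from 36.0 m to 111.0 m: V₃ = 26.3 × (111.0/36.0)^0.2930 = 26.3 × 1.3908 = 36.5777 knots

36.58 knots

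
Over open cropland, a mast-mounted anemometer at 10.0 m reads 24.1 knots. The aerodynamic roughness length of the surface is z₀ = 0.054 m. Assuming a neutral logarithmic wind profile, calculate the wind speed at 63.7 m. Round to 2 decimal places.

Log law: V(z) ∝ ln(z/z₀), so V₂/V₁ = ln(z₂/z₀) / ln(z₁/z₀).
ln(63.7/0.054) = 7.0730, ln(10.0/0.054) = 5.2214
V₂ = 24.1 × 7.0730/5.2214 = 24.1 × 1.3546 = 32.6464 knots

32.65 knots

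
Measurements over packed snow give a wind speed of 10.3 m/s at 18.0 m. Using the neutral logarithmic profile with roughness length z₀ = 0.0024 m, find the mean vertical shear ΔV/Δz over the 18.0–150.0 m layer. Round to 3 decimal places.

Log law: V₂ = V₁ · ln(z₂/z₀)/ln(z₁/z₀) = 10.3 × 11.0429/8.9227 = 12.7476 m/s
ΔV/Δz = (12.7476 − 10.3)/(150.0 − 18.0) = 2.4476/132.0000 = 0.01854 m/s/m

0.019 m/s/m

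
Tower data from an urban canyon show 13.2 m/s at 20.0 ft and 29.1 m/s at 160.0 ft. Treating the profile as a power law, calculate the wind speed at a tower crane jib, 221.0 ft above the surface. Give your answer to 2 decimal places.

32.90 m/s

First find α: α = ln(V₂/V₁)/ln(z₂/z₁) = ln(29.1/13.2)/ln(160.0/20.0) = 0.79052/2.07944 = 0.3802
Extrapolate from 160.0 ft to 221.0 ft: V₃ = 29.1 × (221.0/160.0)^0.3802 = 29.1 × 1.1306 = 32.9017 m/s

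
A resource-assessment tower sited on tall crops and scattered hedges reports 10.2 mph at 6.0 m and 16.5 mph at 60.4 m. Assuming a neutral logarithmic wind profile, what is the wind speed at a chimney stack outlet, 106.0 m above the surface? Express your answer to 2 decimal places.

Log law: V ∝ ln(z/z₀). From the pair, with r = V₁/V₂ = 0.61818,
ln z₀ = (ln z₁ − r·ln z₂)/(1 − r) = (1.7918 − 0.61818×4.1010)/0.38182 = -1.9470 → z₀ = 0.1427 m
V₃ = V₁ · ln(z₃/z₀)/ln(z₁/z₀) = 10.2 × 6.6104/3.7388 = 18.0345 mph

18.03 mph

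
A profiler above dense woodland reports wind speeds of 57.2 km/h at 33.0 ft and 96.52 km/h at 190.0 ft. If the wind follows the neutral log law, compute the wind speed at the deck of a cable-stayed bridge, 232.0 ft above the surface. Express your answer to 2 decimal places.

Log law: V ∝ ln(z/z₀). From the pair, with r = V₁/V₂ = 0.59262,
ln z₀ = (ln z₁ − r·ln z₂)/(1 − r) = (3.4965 − 0.59262×5.2470)/0.40738 = 0.9500 → z₀ = 2.586 ft
V₃ = V₁ · ln(z₃/z₀)/ln(z₁/z₀) = 57.2 × 4.4968/2.5465 = 101.0059 km/h

101.01 km/h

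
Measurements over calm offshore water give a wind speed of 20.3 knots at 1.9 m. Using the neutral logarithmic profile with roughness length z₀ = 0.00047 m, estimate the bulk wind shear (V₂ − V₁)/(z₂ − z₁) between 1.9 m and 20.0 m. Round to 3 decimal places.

Log law: V₂ = V₁ · ln(z₂/z₀)/ln(z₁/z₀) = 20.3 × 10.6585/8.3046 = 26.0539 knots
ΔV/Δz = (26.0539 − 20.3)/(20.0 − 1.9) = 5.7539/18.1000 = 0.31789 knots/m

0.318 knots/m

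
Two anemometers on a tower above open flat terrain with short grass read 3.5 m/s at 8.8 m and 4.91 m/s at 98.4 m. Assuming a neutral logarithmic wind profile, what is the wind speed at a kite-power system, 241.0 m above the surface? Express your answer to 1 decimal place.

5.4 m/s

Log law: V ∝ ln(z/z₀). From the pair, with r = V₁/V₂ = 0.71283,
ln z₀ = (ln z₁ − r·ln z₂)/(1 − r) = (2.1748 − 0.71283×4.5890)/0.28717 = -3.8182 → z₀ = 0.02197 m
V₃ = V₁ · ln(z₃/z₀)/ln(z₁/z₀) = 3.5 × 9.3030/5.9929 = 5.4331 m/s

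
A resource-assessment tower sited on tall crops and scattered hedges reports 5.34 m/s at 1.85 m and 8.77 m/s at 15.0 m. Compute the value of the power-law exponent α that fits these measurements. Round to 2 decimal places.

α ≈ 0.24

Power law: V₂/V₁ = (z₂/z₁)^α ⇒ α = ln(V₂/V₁) / ln(z₂/z₁)
α = ln(8.77/5.34) / ln(15.0/1.85) = ln(1.6423) / ln(8.1081)
  = 0.49611 / 2.09286 = 0.23705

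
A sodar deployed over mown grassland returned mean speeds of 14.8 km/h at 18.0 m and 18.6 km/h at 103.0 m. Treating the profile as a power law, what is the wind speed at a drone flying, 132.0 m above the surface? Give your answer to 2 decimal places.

First find α: α = ln(V₂/V₁)/ln(z₂/z₁) = ln(18.6/14.8)/ln(103.0/18.0) = 0.22853/1.74436 = 0.1310
Extrapolate from 103.0 m to 132.0 m: V₃ = 18.6 × (132.0/103.0)^0.1310 = 18.6 × 1.0330 = 19.2144 km/h

19.21 km/h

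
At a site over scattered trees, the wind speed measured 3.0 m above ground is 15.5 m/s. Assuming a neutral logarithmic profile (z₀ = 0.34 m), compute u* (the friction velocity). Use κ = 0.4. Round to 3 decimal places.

Log law: V(z) = (u*/κ) · ln(z/z₀) ⇒ u* = κ · V / ln(z/z₀)
u* = 0.4 × 15.5 / ln(3.0/0.34) = 0.4 × 15.5 / 2.1774
   = 6.2000 / 2.1774 = 2.8474 m/s

u* ≈ 2.847 m/s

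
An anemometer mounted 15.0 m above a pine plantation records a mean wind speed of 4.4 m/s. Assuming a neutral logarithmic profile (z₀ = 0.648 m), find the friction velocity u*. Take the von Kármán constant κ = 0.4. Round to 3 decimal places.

u* ≈ 0.560 m/s

Log law: V(z) = (u*/κ) · ln(z/z₀) ⇒ u* = κ · V / ln(z/z₀)
u* = 0.4 × 4.4 / ln(15.0/0.648) = 0.4 × 4.4 / 3.1419
   = 1.7600 / 3.1419 = 0.5602 m/s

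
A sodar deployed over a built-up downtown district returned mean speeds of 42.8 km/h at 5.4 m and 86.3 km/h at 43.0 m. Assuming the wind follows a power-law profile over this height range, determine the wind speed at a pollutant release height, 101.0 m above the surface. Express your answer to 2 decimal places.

First find α: α = ln(V₂/V₁)/ln(z₂/z₁) = ln(86.3/42.8)/ln(43.0/5.4) = 0.70129/2.07480 = 0.3380
Extrapolate from 43.0 m to 101.0 m: V₃ = 86.3 × (101.0/43.0)^0.3380 = 86.3 × 1.3346 = 115.1756 km/h

115.18 km/h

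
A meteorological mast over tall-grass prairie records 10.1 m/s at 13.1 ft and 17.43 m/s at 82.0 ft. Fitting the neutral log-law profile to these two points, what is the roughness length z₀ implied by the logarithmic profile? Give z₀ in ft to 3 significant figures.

Log law: V(z) ∝ ln(z/z₀). With r = V₁/V₂ = 10.1/17.43 = 0.57946,
r · ln(z₂/z₀) = ln(z₁/z₀) ⇒ ln z₀ = (ln z₁ − r·ln z₂)/(1 − r)
ln z₀ = (2.57261 − 0.57946×4.40672) / 0.42054 = 0.0454
z₀ = exp(0.0454) = 1.046 ft

z₀ ≈ 1.05 ft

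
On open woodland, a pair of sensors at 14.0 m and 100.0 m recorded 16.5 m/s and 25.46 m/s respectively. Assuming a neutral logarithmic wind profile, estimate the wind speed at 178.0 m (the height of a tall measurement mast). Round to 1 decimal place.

28.1 m/s

Log law: V ∝ ln(z/z₀). From the pair, with r = V₁/V₂ = 0.64808,
ln z₀ = (ln z₁ − r·ln z₂)/(1 − r) = (2.6391 − 0.64808×4.6052)/0.35192 = -0.9816 → z₀ = 0.3747 m
V₃ = V₁ · ln(z₃/z₀)/ln(z₁/z₀) = 16.5 × 6.1634/3.6206 = 28.0878 m/s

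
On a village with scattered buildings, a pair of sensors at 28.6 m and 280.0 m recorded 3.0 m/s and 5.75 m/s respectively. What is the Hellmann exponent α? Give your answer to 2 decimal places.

α ≈ 0.29

Power law: V₂/V₁ = (z₂/z₁)^α ⇒ α = ln(V₂/V₁) / ln(z₂/z₁)
α = ln(5.75/3.0) / ln(280.0/28.6) = ln(1.9167) / ln(9.7902)
  = 0.65059 / 2.28138 = 0.28517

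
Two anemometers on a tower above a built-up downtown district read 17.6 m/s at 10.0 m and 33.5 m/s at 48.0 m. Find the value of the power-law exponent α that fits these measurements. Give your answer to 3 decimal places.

Power law: V₂/V₁ = (z₂/z₁)^α ⇒ α = ln(V₂/V₁) / ln(z₂/z₁)
α = ln(33.5/17.6) / ln(48.0/10.0) = ln(1.9034) / ln(4.8000)
  = 0.64365 / 1.56862 = 0.41033

α ≈ 0.410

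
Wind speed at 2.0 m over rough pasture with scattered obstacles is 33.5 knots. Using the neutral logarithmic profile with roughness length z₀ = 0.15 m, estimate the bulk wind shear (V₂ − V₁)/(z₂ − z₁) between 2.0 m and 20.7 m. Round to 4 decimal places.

Log law: V₂ = V₁ · ln(z₂/z₀)/ln(z₁/z₀) = 33.5 × 4.9273/2.5903 = 63.7243 knots
ΔV/Δz = (63.7243 − 33.5)/(20.7 − 2.0) = 30.2243/18.7000 = 1.61627 knots/m

1.6163 knots/m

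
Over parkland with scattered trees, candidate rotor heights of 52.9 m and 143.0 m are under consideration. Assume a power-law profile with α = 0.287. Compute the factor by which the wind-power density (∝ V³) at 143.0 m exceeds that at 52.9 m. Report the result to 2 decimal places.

Speed ratio: V_B/V_A = (z_B/z_A)^α = (143.0/52.9)^0.287 = (2.7032)^0.287 = 1.33030
Power-density ratio: P_B/P_A = (V_B/V_A)³ = (1.33030)³ = 2.35423

2.35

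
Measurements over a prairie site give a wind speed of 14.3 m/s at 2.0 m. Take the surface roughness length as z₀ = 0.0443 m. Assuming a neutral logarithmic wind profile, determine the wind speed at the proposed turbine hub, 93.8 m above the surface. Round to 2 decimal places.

28.74 m/s

Log law: V(z) ∝ ln(z/z₀), so V₂/V₁ = ln(z₂/z₀) / ln(z₁/z₀).
ln(93.8/0.0443) = 7.6579, ln(2.0/0.0443) = 3.8099
V₂ = 14.3 × 7.6579/3.8099 = 14.3 × 2.0100 = 28.7430 m/s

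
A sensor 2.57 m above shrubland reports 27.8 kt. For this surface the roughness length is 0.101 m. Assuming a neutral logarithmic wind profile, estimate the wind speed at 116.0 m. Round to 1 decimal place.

60.5 kt

Log law: V(z) ∝ ln(z/z₀), so V₂/V₁ = ln(z₂/z₀) / ln(z₁/z₀).
ln(116.0/0.101) = 7.0462, ln(2.57/0.101) = 3.2365
V₂ = 27.8 × 7.0462/3.2365 = 27.8 × 2.1771 = 60.5230 kt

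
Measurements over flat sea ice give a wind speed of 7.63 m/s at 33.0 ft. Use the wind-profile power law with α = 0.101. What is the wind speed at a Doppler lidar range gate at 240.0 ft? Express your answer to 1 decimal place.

9.3 m/s

Power-law profile: V₂ = V₁ · (z₂/z₁)^α
V₂ = 7.63 × (240.0/33.0)^0.101 = 7.63 × (7.2727)^0.101
    = 7.63 × 1.2219 = 9.3230 m/s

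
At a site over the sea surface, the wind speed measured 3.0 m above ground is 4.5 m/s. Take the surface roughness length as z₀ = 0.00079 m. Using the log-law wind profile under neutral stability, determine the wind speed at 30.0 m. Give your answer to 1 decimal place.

Log law: V(z) ∝ ln(z/z₀), so V₂/V₁ = ln(z₂/z₀) / ln(z₁/z₀).
ln(30.0/0.00079) = 10.5447, ln(3.0/0.00079) = 8.2421
V₂ = 4.5 × 10.5447/8.2421 = 4.5 × 1.2794 = 5.7572 m/s

5.8 m/s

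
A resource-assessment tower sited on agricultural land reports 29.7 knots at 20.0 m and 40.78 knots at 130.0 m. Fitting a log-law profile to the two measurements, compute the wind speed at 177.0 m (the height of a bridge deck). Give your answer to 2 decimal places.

42.61 knots

Log law: V ∝ ln(z/z₀). From the pair, with r = V₁/V₂ = 0.72830,
ln z₀ = (ln z₁ − r·ln z₂)/(1 − r) = (2.9957 − 0.72830×4.8675)/0.27170 = -2.0216 → z₀ = 0.1324 m
V₃ = V₁ · ln(z₃/z₀)/ln(z₁/z₀) = 29.7 × 7.1978/5.0174 = 42.6068 knots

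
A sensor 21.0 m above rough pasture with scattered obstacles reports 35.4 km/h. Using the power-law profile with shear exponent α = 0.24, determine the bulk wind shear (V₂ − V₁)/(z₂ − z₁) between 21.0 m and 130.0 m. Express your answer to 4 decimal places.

0.1783 km/h/m

Power law: V₂ = V₁ · (z₂/z₁)^α = 35.4 × (6.1905)^0.24 = 54.8298 km/h
ΔV/Δz = (54.8298 − 35.4)/(130.0 − 21.0) = 19.4298/109.0000 = 0.17826 km/h/m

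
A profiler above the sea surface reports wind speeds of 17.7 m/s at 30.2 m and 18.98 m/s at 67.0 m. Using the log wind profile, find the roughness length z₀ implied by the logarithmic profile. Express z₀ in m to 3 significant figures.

Log law: V(z) ∝ ln(z/z₀). With r = V₁/V₂ = 17.7/18.98 = 0.93256,
r · ln(z₂/z₀) = ln(z₁/z₀) ⇒ ln z₀ = (ln z₁ − r·ln z₂)/(1 − r)
ln z₀ = (3.40784 − 0.93256×4.20469) / 0.06744 = -7.6111
z₀ = exp(-7.6111) = 0.0004949 m

z₀ ≈ 0.000495 m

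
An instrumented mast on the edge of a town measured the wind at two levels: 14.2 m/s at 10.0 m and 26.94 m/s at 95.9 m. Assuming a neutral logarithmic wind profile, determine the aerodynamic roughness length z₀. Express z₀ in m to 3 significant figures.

Log law: V(z) ∝ ln(z/z₀). With r = V₁/V₂ = 14.2/26.94 = 0.52710,
r · ln(z₂/z₀) = ln(z₁/z₀) ⇒ ln z₀ = (ln z₁ − r·ln z₂)/(1 − r)
ln z₀ = (2.30259 − 0.52710×4.56331) / 0.47290 = -0.2172
z₀ = exp(-0.2172) = 0.8048 m

z₀ ≈ 0.805 m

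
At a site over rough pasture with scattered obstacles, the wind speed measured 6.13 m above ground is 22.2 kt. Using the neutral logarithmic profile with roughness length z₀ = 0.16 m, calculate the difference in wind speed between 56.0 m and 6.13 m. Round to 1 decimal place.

Log law: V₂ = V₁ · ln(z₂/z₀)/ln(z₁/z₀) = 22.2 × 5.8579/3.6458 = 35.6704 kt
ΔV = 35.6704 − 22.2 = 13.4704 kt

13.5 kt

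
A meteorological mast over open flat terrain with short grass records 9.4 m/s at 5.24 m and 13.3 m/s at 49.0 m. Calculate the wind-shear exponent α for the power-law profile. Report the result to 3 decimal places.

Power law: V₂/V₁ = (z₂/z₁)^α ⇒ α = ln(V₂/V₁) / ln(z₂/z₁)
α = ln(13.3/9.4) / ln(49.0/5.24) = ln(1.4149) / ln(9.3511)
  = 0.34705 / 2.23550 = 0.15525

α ≈ 0.155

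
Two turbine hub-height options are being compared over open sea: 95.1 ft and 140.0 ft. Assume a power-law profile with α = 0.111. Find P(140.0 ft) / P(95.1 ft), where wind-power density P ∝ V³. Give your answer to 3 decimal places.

1.137

Speed ratio: V_B/V_A = (z_B/z_A)^α = (140.0/95.1)^0.111 = (1.4721)^0.111 = 1.04386
Power-density ratio: P_B/P_A = (V_B/V_A)³ = (1.04386)³ = 1.13743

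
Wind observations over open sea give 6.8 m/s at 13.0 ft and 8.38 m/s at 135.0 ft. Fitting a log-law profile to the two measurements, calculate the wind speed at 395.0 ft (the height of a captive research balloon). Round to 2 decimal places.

9.10 m/s

Log law: V ∝ ln(z/z₀). From the pair, with r = V₁/V₂ = 0.81146,
ln z₀ = (ln z₁ − r·ln z₂)/(1 − r) = (2.5649 − 0.81146×4.9053)/0.18854 = -7.5073 → z₀ = 0.0005490 ft
V₃ = V₁ · ln(z₃/z₀)/ln(z₁/z₀) = 6.8 × 13.4862/10.0723 = 9.1048 m/s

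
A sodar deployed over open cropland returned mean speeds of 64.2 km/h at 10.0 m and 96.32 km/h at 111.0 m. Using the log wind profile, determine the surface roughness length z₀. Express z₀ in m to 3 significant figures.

z₀ ≈ 0.0814 m

Log law: V(z) ∝ ln(z/z₀). With r = V₁/V₂ = 64.2/96.32 = 0.66653,
r · ln(z₂/z₀) = ln(z₁/z₀) ⇒ ln z₀ = (ln z₁ − r·ln z₂)/(1 − r)
ln z₀ = (2.30259 − 0.66653×4.70953) / 0.33347 = -2.5083
z₀ = exp(-2.5083) = 0.08141 m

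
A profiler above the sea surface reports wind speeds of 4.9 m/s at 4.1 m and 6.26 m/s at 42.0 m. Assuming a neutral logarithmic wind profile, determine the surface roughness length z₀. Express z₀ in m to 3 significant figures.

z₀ ≈ 0.000938 m

Log law: V(z) ∝ ln(z/z₀). With r = V₁/V₂ = 4.9/6.26 = 0.78275,
r · ln(z₂/z₀) = ln(z₁/z₀) ⇒ ln z₀ = (ln z₁ − r·ln z₂)/(1 − r)
ln z₀ = (1.41099 − 0.78275×3.73767) / 0.21725 = -6.9719
z₀ = exp(-6.9719) = 0.0009379 m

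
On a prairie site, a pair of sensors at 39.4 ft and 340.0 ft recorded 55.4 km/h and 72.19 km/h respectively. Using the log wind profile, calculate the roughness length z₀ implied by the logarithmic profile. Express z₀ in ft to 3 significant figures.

z₀ ≈ 0.0321 ft

Log law: V(z) ∝ ln(z/z₀). With r = V₁/V₂ = 55.4/72.19 = 0.76742,
r · ln(z₂/z₀) = ln(z₁/z₀) ⇒ ln z₀ = (ln z₁ − r·ln z₂)/(1 − r)
ln z₀ = (3.67377 − 0.76742×5.82895) / 0.23258 = -3.4374
z₀ = exp(-3.4374) = 0.03215 ft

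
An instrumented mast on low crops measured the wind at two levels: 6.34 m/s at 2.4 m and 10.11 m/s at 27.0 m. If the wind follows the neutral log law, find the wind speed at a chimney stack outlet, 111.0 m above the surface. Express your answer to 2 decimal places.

Log law: V ∝ ln(z/z₀). From the pair, with r = V₁/V₂ = 0.62710,
ln z₀ = (ln z₁ − r·ln z₂)/(1 − r) = (0.8755 − 0.62710×3.2958)/0.37290 = -3.1949 → z₀ = 0.04097 m
V₃ = V₁ · ln(z₃/z₀)/ln(z₁/z₀) = 6.34 × 7.9044/4.0703 = 12.3120 m/s

12.31 m/s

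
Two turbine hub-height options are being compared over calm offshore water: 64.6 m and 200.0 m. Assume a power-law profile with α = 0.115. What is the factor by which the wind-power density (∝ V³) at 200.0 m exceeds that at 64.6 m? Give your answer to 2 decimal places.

Speed ratio: V_B/V_A = (z_B/z_A)^α = (200.0/64.6)^0.115 = (3.0960)^0.115 = 1.13878
Power-density ratio: P_B/P_A = (V_B/V_A)³ = (1.13878)³ = 1.47681

1.48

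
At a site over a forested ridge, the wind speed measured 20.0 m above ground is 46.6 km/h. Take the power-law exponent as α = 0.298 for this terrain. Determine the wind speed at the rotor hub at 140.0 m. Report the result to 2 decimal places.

Power-law profile: V₂ = V₁ · (z₂/z₁)^α
V₂ = 46.6 × (140.0/20.0)^0.298 = 46.6 × (7.0000)^0.298
    = 46.6 × 1.7858 = 83.2195 km/h

83.22 km/h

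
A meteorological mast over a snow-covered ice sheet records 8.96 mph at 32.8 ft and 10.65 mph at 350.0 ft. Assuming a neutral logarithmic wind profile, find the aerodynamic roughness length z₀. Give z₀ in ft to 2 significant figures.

Log law: V(z) ∝ ln(z/z₀). With r = V₁/V₂ = 8.96/10.65 = 0.84131,
r · ln(z₂/z₀) = ln(z₁/z₀) ⇒ ln z₀ = (ln z₁ − r·ln z₂)/(1 − r)
ln z₀ = (3.49043 − 0.84131×5.85793) / 0.15869 = -9.0615
z₀ = exp(-9.0615) = 0.0001160 ft

z₀ ≈ 0.00012 ft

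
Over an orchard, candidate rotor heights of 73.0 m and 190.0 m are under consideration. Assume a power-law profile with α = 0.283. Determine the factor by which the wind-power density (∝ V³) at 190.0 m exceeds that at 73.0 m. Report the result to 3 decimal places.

Speed ratio: V_B/V_A = (z_B/z_A)^α = (190.0/73.0)^0.283 = (2.6027)^0.283 = 1.31089
Power-density ratio: P_B/P_A = (V_B/V_A)³ = (1.31089)³ = 2.25269

2.253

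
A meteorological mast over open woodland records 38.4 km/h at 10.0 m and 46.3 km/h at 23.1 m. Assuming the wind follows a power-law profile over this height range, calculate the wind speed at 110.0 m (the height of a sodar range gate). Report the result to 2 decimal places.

65.62 km/h

First find α: α = ln(V₂/V₁)/ln(z₂/z₁) = ln(46.3/38.4)/ln(23.1/10.0) = 0.18708/0.83725 = 0.2235
Extrapolate from 23.1 m to 110.0 m: V₃ = 46.3 × (110.0/23.1)^0.2235 = 46.3 × 1.4173 = 65.6194 km/h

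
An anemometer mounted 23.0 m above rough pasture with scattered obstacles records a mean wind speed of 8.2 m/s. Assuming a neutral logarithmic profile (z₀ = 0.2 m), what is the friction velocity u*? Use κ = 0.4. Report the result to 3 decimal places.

u* ≈ 0.691 m/s

Log law: V(z) = (u*/κ) · ln(z/z₀) ⇒ u* = κ · V / ln(z/z₀)
u* = 0.4 × 8.2 / ln(23.0/0.2) = 0.4 × 8.2 / 4.7449
   = 3.2800 / 4.7449 = 0.6913 m/s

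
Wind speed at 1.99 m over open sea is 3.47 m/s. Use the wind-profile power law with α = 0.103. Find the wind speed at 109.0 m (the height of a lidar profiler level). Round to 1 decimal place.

5.2 m/s

Power-law profile: V₂ = V₁ · (z₂/z₁)^α
V₂ = 3.47 × (109.0/1.99)^0.103 = 3.47 × (54.7739)^0.103
    = 3.47 × 1.5103 = 5.2409 m/s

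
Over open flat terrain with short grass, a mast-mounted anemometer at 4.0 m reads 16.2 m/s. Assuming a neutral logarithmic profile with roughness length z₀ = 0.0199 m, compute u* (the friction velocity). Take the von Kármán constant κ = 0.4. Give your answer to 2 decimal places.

u* ≈ 1.22 m/s

Log law: V(z) = (u*/κ) · ln(z/z₀) ⇒ u* = κ · V / ln(z/z₀)
u* = 0.4 × 16.2 / ln(4.0/0.0199) = 0.4 × 16.2 / 5.3033
   = 6.4800 / 5.3033 = 1.2219 m/s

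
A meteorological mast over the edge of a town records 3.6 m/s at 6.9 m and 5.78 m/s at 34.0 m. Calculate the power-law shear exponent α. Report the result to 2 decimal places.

Power law: V₂/V₁ = (z₂/z₁)^α ⇒ α = ln(V₂/V₁) / ln(z₂/z₁)
α = ln(5.78/3.6) / ln(34.0/6.9) = ln(1.6056) / ln(4.9275)
  = 0.47347 / 1.59484 = 0.29688

α ≈ 0.30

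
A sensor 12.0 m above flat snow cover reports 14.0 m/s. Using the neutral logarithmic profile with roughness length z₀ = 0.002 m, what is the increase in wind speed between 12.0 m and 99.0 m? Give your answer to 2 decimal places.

Log law: V₂ = V₁ · ln(z₂/z₀)/ln(z₁/z₀) = 14.0 × 10.8097/8.6995 = 17.3959 m/s
ΔV = 17.3959 − 14.0 = 3.3959 m/s

3.40 m/s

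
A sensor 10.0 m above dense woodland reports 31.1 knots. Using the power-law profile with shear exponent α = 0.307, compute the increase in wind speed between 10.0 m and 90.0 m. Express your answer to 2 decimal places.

Power law: V₂ = V₁ · (z₂/z₁)^α = 31.1 × (9.0000)^0.307 = 61.0538 knots
ΔV = 61.0538 − 31.1 = 29.9538 knots

29.95 knots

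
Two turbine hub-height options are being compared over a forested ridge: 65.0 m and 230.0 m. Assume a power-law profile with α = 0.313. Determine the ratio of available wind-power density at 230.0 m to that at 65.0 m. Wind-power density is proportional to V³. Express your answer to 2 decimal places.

3.28

Speed ratio: V_B/V_A = (z_B/z_A)^α = (230.0/65.0)^0.313 = (3.5385)^0.313 = 1.48518
Power-density ratio: P_B/P_A = (V_B/V_A)³ = (1.48518)³ = 3.27595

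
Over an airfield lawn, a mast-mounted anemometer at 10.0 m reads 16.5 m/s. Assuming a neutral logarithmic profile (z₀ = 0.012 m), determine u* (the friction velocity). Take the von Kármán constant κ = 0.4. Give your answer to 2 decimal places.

u* ≈ 0.98 m/s

Log law: V(z) = (u*/κ) · ln(z/z₀) ⇒ u* = κ · V / ln(z/z₀)
u* = 0.4 × 16.5 / ln(10.0/0.012) = 0.4 × 16.5 / 6.7254
   = 6.6000 / 6.7254 = 0.9813 m/s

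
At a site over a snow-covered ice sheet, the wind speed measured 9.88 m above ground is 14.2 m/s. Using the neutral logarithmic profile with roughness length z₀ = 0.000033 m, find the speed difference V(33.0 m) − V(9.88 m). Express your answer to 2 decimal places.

1.36 m/s

Log law: V₂ = V₁ · ln(z₂/z₀)/ln(z₁/z₀) = 14.2 × 13.8155/12.6095 = 15.5581 m/s
ΔV = 15.5581 − 14.2 = 1.3581 m/s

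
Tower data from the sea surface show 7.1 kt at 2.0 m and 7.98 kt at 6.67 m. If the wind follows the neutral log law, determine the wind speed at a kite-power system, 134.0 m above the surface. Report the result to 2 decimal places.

Log law: V ∝ ln(z/z₀). From the pair, with r = V₁/V₂ = 0.88972,
ln z₀ = (ln z₁ − r·ln z₂)/(1 − r) = (0.6931 − 0.88972×1.8976)/0.11028 = -9.0248 → z₀ = 0.0001204 m
V₃ = V₁ · ln(z₃/z₀)/ln(z₁/z₀) = 7.1 × 13.9226/9.7179 = 10.1720 kt

10.17 kt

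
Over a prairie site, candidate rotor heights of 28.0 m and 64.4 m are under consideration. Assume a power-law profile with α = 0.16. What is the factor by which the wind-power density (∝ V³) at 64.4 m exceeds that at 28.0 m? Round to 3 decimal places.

1.492

Speed ratio: V_B/V_A = (z_B/z_A)^α = (64.4/28.0)^0.16 = (2.3000)^0.16 = 1.14255
Power-density ratio: P_B/P_A = (V_B/V_A)³ = (1.14255)³ = 1.49152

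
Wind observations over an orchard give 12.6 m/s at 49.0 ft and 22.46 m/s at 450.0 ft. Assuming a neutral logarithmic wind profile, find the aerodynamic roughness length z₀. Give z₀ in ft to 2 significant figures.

Log law: V(z) ∝ ln(z/z₀). With r = V₁/V₂ = 12.6/22.46 = 0.56100,
r · ln(z₂/z₀) = ln(z₁/z₀) ⇒ ln z₀ = (ln z₁ − r·ln z₂)/(1 − r)
ln z₀ = (3.89182 − 0.56100×6.10925) / 0.43900 = 1.0582
z₀ = exp(1.0582) = 2.881 ft

z₀ ≈ 2.9 ft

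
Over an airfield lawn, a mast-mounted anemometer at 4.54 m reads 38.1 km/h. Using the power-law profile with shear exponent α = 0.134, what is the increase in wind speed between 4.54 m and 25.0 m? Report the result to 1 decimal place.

9.8 km/h

Power law: V₂ = V₁ · (z₂/z₁)^α = 38.1 × (5.5066)^0.134 = 47.8854 km/h
ΔV = 47.8854 − 38.1 = 9.7854 km/h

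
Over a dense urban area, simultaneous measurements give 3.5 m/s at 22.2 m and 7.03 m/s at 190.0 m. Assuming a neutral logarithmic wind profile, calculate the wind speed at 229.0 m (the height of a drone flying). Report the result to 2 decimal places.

7.34 m/s

Log law: V ∝ ln(z/z₀). From the pair, with r = V₁/V₂ = 0.49787,
ln z₀ = (ln z₁ − r·ln z₂)/(1 − r) = (3.1001 − 0.49787×5.2470)/0.50213 = 0.9714 → z₀ = 2.642 m
V₃ = V₁ · ln(z₃/z₀)/ln(z₁/z₀) = 3.5 × 4.4623/2.1287 = 7.3370 m/s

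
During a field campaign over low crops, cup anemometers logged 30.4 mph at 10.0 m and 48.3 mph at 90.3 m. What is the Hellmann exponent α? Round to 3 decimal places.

α ≈ 0.210

Power law: V₂/V₁ = (z₂/z₁)^α ⇒ α = ln(V₂/V₁) / ln(z₂/z₁)
α = ln(48.3/30.4) / ln(90.3/10.0) = ln(1.5888) / ln(9.0300)
  = 0.46299 / 2.20055 = 0.21040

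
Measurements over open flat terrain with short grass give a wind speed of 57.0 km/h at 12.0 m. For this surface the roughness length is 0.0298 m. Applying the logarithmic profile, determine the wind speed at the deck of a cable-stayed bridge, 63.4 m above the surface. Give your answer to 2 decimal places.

Log law: V(z) ∝ ln(z/z₀), so V₂/V₁ = ln(z₂/z₀) / ln(z₁/z₀).
ln(63.4/0.0298) = 7.6627, ln(12.0/0.0298) = 5.9982
V₂ = 57.0 × 7.6627/5.9982 = 57.0 × 1.2775 = 72.8182 km/h

72.82 km/h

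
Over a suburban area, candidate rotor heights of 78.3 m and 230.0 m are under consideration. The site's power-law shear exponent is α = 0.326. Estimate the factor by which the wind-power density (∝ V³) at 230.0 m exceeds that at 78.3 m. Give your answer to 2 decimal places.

2.87

Speed ratio: V_B/V_A = (z_B/z_A)^α = (230.0/78.3)^0.326 = (2.9374)^0.326 = 1.42088
Power-density ratio: P_B/P_A = (V_B/V_A)³ = (1.42088)³ = 2.86861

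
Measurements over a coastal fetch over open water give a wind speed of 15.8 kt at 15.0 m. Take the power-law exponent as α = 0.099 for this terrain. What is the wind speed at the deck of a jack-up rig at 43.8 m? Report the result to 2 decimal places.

17.57 kt

Power-law profile: V₂ = V₁ · (z₂/z₁)^α
V₂ = 15.8 × (43.8/15.0)^0.099 = 15.8 × (2.9200)^0.099
    = 15.8 × 1.1119 = 17.5683 kt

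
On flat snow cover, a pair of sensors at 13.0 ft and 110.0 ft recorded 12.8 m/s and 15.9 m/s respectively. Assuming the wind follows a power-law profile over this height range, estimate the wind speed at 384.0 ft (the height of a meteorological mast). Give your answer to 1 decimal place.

First find α: α = ln(V₂/V₁)/ln(z₂/z₁) = ln(15.9/12.8)/ln(110.0/13.0) = 0.21687/2.13553 = 0.1016
Extrapolate from 110.0 ft to 384.0 ft: V₃ = 15.9 × (384.0/110.0)^0.1016 = 15.9 × 1.1354 = 18.0524 m/s

18.1 m/s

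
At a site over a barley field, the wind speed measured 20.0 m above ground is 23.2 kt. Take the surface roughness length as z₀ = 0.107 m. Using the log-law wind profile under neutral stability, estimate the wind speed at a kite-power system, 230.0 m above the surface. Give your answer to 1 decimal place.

34.0 kt

Log law: V(z) ∝ ln(z/z₀), so V₂/V₁ = ln(z₂/z₀) / ln(z₁/z₀).
ln(230.0/0.107) = 7.6730, ln(20.0/0.107) = 5.2307
V₂ = 23.2 × 7.6730/5.2307 = 23.2 × 1.4669 = 34.0328 kt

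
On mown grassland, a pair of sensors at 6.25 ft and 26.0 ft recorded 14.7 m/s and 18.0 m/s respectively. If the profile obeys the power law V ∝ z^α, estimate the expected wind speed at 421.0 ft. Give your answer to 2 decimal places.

First find α: α = ln(V₂/V₁)/ln(z₂/z₁) = ln(18.0/14.7)/ln(26.0/6.25) = 0.20252/1.42552 = 0.1421
Extrapolate from 26.0 ft to 421.0 ft: V₃ = 18.0 × (421.0/26.0)^0.1421 = 18.0 × 1.4853 = 26.7350 m/s

26.73 m/s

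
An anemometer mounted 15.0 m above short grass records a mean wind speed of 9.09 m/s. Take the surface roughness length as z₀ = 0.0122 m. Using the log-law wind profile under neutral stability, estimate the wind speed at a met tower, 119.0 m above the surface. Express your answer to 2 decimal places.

Log law: V(z) ∝ ln(z/z₀), so V₂/V₁ = ln(z₂/z₀) / ln(z₁/z₀).
ln(119.0/0.0122) = 9.1854, ln(15.0/0.0122) = 7.1144
V₂ = 9.09 × 9.1854/7.1144 = 9.09 × 1.2911 = 11.7362 m/s

11.74 m/s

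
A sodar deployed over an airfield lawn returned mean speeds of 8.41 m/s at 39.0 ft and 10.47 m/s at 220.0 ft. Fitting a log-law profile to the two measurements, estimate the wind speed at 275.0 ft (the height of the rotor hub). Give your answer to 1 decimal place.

10.7 m/s

Log law: V ∝ ln(z/z₀). From the pair, with r = V₁/V₂ = 0.80325,
ln z₀ = (ln z₁ − r·ln z₂)/(1 − r) = (3.6636 − 0.80325×5.3936)/0.19675 = -3.3995 → z₀ = 0.03339 ft
V₃ = V₁ · ln(z₃/z₀)/ln(z₁/z₀) = 8.41 × 9.0162/7.0630 = 10.7357 m/s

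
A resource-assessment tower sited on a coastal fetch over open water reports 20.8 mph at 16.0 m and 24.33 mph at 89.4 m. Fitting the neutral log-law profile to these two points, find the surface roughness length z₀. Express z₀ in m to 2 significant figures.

Log law: V(z) ∝ ln(z/z₀). With r = V₁/V₂ = 20.8/24.33 = 0.85491,
r · ln(z₂/z₀) = ln(z₁/z₀) ⇒ ln z₀ = (ln z₁ − r·ln z₂)/(1 − r)
ln z₀ = (2.77259 − 0.85491×4.49312) / 0.14509 = -7.3654
z₀ = exp(-7.3654) = 0.0006328 m

z₀ ≈ 0.00063 m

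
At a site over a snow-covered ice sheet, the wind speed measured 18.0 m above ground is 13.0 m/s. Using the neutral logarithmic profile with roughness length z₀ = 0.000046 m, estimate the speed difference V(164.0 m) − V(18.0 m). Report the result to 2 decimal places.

2.23 m/s

Log law: V₂ = V₁ · ln(z₂/z₀)/ln(z₁/z₀) = 13.0 × 15.0867/12.8772 = 15.2306 m/s
ΔV = 15.2306 − 13.0 = 2.2306 m/s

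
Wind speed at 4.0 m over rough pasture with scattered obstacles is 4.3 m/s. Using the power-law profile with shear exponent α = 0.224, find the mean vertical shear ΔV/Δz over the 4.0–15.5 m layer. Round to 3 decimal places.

Power law: V₂ = V₁ · (z₂/z₁)^α = 4.3 × (3.8750)^0.224 = 5.8243 m/s
ΔV/Δz = (5.8243 − 4.3)/(15.5 − 4.0) = 1.5243/11.5000 = 0.13255 m/s/m

0.133 m/s/m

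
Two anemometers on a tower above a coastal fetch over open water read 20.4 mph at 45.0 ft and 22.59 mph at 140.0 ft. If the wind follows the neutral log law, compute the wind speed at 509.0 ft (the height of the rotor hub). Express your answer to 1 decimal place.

Log law: V ∝ ln(z/z₀). From the pair, with r = V₁/V₂ = 0.90305,
ln z₀ = (ln z₁ − r·ln z₂)/(1 − r) = (3.8067 − 0.90305×4.9416)/0.09695 = -6.7658 → z₀ = 0.001153 ft
V₃ = V₁ · ln(z₃/z₀)/ln(z₁/z₀) = 20.4 × 12.9982/10.5724 = 25.0807 mph

25.1 mph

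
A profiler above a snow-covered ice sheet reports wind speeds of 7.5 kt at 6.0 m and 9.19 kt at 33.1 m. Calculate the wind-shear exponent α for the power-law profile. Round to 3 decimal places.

Power law: V₂/V₁ = (z₂/z₁)^α ⇒ α = ln(V₂/V₁) / ln(z₂/z₁)
α = ln(9.19/7.5) / ln(33.1/6.0) = ln(1.2253) / ln(5.5167)
  = 0.20321 / 1.70777 = 0.11899

α ≈ 0.119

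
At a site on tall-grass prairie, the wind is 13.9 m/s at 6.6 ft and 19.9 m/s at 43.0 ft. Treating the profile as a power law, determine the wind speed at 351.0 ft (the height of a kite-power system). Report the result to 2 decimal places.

29.75 m/s

First find α: α = ln(V₂/V₁)/ln(z₂/z₁) = ln(19.9/13.9)/ln(43.0/6.6) = 0.35883/1.87413 = 0.1915
Extrapolate from 43.0 ft to 351.0 ft: V₃ = 19.9 × (351.0/43.0)^0.1915 = 19.9 × 1.4948 = 29.7467 m/s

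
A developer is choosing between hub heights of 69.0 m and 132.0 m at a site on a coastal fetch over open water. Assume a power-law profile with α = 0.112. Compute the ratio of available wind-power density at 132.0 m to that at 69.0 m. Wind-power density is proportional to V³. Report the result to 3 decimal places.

1.244

Speed ratio: V_B/V_A = (z_B/z_A)^α = (132.0/69.0)^0.112 = (1.9130)^0.112 = 1.07536
Power-density ratio: P_B/P_A = (V_B/V_A)³ = (1.07536)³ = 1.24354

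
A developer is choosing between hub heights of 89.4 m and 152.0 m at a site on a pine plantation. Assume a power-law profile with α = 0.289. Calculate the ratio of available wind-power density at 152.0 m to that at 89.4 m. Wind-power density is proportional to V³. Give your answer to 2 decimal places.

Speed ratio: V_B/V_A = (z_B/z_A)^α = (152.0/89.4)^0.289 = (1.7002)^0.289 = 1.16578
Power-density ratio: P_B/P_A = (V_B/V_A)³ = (1.16578)³ = 1.58434

1.58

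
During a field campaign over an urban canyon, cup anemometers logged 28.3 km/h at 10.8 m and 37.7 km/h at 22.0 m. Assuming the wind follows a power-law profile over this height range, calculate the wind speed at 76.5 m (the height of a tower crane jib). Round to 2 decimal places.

First find α: α = ln(V₂/V₁)/ln(z₂/z₁) = ln(37.7/28.3)/ln(22.0/10.8) = 0.28680/0.71150 = 0.4031
Extrapolate from 22.0 m to 76.5 m: V₃ = 37.7 × (76.5/22.0)^0.4031 = 37.7 × 1.6526 = 62.3032 km/h

62.30 km/h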